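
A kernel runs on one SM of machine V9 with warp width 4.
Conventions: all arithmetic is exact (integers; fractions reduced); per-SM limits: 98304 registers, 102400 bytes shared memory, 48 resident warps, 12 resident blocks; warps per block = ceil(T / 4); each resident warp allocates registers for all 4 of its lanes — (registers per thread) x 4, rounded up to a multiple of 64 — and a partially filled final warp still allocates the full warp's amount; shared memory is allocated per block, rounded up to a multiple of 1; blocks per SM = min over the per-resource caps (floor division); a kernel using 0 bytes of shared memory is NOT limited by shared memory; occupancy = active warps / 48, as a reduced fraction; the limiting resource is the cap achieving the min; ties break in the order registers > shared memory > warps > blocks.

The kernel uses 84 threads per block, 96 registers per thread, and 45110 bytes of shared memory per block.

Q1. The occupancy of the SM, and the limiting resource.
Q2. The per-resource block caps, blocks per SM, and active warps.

Answer: occupancy 7/8, limited by shared memory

registers: 12 blocks
shared memory: 2 blocks
warps: 2 blocks
blocks: 12 blocks

Answer: 2 blocks, 42 active warps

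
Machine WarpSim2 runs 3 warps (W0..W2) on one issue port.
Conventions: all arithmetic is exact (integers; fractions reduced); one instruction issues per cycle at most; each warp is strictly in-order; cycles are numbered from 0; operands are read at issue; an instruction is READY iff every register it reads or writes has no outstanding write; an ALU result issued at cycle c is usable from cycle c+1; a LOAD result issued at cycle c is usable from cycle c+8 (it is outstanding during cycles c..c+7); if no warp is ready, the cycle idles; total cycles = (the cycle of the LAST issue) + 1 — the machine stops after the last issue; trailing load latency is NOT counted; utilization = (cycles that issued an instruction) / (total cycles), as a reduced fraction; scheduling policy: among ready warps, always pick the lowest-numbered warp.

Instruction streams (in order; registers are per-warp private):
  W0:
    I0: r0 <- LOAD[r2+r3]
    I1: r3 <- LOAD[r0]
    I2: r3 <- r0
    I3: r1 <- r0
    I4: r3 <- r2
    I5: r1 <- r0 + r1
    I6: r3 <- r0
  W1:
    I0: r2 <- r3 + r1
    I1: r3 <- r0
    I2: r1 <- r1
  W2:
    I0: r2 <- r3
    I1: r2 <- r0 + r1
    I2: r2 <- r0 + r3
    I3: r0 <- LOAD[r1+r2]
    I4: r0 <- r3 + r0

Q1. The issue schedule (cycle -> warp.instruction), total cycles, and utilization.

cycle 0: W0.I0
cycle 1: W1.I0
cycle 2: W1.I1
cycle 3: W1.I2
cycle 4: W2.I0
cycle 5: W2.I1
cycle 6: W2.I2
cycle 7: W2.I3
cycle 8: W0.I1
cycle 9: idle
cycle 10: idle
cycle 11: idle
cycle 12: idle
cycle 13: idle
cycle 14: idle
cycle 15: W2.I4
cycle 16: W0.I2
cycle 17: W0.I3
cycle 18: W0.I4
cycle 19: W0.I5
cycle 20: W0.I6

Answer: 21 cycles, utilization 5/7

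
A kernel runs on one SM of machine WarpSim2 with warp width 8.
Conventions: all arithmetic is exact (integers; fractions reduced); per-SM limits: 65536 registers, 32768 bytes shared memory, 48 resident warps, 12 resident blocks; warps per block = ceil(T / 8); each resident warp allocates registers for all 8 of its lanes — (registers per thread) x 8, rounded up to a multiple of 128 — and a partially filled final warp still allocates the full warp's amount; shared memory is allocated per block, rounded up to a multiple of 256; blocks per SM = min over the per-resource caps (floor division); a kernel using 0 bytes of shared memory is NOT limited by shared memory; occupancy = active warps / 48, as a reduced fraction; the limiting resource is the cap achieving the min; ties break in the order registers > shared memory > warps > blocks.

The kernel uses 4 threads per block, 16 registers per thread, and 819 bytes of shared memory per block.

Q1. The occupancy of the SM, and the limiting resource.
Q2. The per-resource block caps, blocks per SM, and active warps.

Answer: occupancy 1/4, limited by blocks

registers: 512 blocks
shared memory: 32 blocks
warps: 48 blocks
blocks: 12 blocks

Answer: 12 blocks, 12 active warps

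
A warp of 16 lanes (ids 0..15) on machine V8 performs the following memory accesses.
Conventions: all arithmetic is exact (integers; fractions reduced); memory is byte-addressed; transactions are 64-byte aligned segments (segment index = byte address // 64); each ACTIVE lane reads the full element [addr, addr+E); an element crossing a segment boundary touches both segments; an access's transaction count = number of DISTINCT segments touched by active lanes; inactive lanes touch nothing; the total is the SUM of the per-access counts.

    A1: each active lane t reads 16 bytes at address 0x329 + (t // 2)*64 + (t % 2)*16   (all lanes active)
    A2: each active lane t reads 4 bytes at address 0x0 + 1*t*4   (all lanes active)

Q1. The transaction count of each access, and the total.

A1: 9 transactions
A2: 1 transaction

Answer: 9,1; total 10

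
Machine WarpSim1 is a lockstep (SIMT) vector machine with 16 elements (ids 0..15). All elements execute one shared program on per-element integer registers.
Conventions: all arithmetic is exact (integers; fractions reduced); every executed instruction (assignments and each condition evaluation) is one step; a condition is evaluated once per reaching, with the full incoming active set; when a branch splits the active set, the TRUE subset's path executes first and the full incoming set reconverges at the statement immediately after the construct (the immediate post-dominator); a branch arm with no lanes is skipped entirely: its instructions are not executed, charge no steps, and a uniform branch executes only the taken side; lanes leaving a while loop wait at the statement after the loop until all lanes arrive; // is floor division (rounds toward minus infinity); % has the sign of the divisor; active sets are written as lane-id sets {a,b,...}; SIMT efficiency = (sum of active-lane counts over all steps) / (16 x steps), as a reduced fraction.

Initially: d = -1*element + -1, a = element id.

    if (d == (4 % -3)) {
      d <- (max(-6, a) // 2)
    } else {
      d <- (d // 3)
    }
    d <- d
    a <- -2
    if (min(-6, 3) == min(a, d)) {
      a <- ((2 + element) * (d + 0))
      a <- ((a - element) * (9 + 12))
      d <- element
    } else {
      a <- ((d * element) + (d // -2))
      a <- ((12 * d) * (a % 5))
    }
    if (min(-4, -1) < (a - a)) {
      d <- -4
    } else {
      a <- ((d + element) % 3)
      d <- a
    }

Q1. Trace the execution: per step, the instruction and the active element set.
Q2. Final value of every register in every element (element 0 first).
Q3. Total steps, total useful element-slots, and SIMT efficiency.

step 0: eval (d == (4 % -3))         {0,1,2,3,4,5,6,7,8,9,10,11,12,13,14,15}
step 1: d <- (max(-6, a) // 2)       {1}
step 2: d <- (d // 3)                {0,2,3,4,5,6,7,8,9,10,11,12,13,14,15}
step 3: d <- d                       {0,1,2,3,4,5,6,7,8,9,10,11,12,13,14,15}
step 4: a <- -2                      {0,1,2,3,4,5,6,7,8,9,10,11,12,13,14,15}
step 5: eval (min(-6, 3) == min(a, d)) {0,1,2,3,4,5,6,7,8,9,10,11,12,13,14,15}
step 6: a <- ((2 + element) * (d + 0)) {15}
step 7: a <- ((a - element) * (9 + 12)) {15}
step 8: d <- element                 {15}
step 9: a <- ((d * element) + (d // -2)) {0,1,2,3,4,5,6,7,8,9,10,11,12,13,14}
step 10: a <- ((12 * d) * (a % 5))    {0,1,2,3,4,5,6,7,8,9,10,11,12,13,14}
step 11: eval (min(-4, -1) < (a - a)) {0,1,2,3,4,5,6,7,8,9,10,11,12,13,14,15}
step 12: d <- -4                      {0,1,2,3,4,5,6,7,8,9,10,11,12,13,14,15}

Answer: 13 steps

d: -4,-4,-4,-4,-4,-4,-4,-4,-4,-4,-4,-4,-4,-4,-4,-4
a: 0,0,-36,0,-72,-24,-108,0,-72,-48,-96,-144,-120,-120,-120,-2457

steps = 13; useful = 145; efficiency = 145/208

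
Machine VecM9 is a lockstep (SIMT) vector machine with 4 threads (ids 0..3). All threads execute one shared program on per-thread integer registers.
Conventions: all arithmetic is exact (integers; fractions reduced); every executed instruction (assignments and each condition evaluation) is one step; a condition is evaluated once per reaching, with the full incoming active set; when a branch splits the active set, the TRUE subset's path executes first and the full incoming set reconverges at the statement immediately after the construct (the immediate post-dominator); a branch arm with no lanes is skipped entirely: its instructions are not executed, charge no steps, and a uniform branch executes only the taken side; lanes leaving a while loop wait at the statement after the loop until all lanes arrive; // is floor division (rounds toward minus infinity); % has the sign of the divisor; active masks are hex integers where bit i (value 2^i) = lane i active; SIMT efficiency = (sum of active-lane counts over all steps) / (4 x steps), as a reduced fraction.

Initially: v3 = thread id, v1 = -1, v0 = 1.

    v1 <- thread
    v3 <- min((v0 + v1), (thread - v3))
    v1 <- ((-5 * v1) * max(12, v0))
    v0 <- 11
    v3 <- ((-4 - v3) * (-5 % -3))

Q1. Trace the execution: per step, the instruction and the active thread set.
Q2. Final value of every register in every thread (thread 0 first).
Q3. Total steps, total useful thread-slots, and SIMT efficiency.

step 0: v1 <- thread                 0xf
step 1: v3 <- min((v0 + v1), (thread - v3)) 0xf
step 2: v1 <- ((-5 * v1) * max(12, v0)) 0xf
step 3: v0 <- 11                     0xf
step 4: v3 <- ((-4 - v3) * (-5 % -3)) 0xf

Answer: 5 steps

v3: 8,8,8,8
v1: 0,-60,-120,-180
v0: 11,11,11,11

steps = 5; useful = 20; efficiency = 20/20 = 1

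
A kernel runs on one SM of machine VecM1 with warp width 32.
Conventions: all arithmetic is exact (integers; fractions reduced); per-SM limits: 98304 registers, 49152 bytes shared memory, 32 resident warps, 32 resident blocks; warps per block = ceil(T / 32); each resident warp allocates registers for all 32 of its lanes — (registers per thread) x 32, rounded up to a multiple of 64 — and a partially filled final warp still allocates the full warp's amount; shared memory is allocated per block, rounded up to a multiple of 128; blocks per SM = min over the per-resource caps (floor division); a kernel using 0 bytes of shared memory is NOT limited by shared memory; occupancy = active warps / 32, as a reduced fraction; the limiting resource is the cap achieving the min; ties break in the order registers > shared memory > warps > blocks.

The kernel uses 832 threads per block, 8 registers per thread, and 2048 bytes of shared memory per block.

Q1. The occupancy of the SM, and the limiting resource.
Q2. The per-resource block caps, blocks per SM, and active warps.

Answer: occupancy 13/16, limited by warps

registers: 14 blocks
shared memory: 24 blocks
warps: 1 block
blocks: 32 blocks

Answer: 1 block, 26 active warps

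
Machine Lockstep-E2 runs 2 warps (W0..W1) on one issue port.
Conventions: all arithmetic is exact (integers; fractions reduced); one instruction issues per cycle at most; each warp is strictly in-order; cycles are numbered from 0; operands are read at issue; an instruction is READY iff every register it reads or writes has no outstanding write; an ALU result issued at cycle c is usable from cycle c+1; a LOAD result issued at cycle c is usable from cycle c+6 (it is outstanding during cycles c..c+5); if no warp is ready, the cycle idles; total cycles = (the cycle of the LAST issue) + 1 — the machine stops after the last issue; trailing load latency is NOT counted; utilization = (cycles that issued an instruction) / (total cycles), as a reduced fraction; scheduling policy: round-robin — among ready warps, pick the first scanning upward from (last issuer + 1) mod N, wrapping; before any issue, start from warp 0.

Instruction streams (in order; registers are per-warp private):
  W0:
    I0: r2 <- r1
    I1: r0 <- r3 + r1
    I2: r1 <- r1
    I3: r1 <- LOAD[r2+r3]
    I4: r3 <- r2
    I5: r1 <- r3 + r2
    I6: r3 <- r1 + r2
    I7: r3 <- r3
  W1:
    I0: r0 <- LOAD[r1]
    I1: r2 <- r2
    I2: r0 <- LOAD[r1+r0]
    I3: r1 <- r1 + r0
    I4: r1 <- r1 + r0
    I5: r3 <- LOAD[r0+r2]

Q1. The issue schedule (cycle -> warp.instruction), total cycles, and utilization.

cycle 0: W0.I0
cycle 1: W1.I0
cycle 2: W0.I1
cycle 3: W1.I1
cycle 4: W0.I2
cycle 5: W0.I3
cycle 6: W0.I4
cycle 7: W1.I2
cycle 8: idle
cycle 9: idle
cycle 10: idle
cycle 11: W0.I5
cycle 12: W0.I6
cycle 13: W1.I3
cycle 14: W0.I7
cycle 15: W1.I4
cycle 16: W1.I5

Answer: 17 cycles, utilization 14/17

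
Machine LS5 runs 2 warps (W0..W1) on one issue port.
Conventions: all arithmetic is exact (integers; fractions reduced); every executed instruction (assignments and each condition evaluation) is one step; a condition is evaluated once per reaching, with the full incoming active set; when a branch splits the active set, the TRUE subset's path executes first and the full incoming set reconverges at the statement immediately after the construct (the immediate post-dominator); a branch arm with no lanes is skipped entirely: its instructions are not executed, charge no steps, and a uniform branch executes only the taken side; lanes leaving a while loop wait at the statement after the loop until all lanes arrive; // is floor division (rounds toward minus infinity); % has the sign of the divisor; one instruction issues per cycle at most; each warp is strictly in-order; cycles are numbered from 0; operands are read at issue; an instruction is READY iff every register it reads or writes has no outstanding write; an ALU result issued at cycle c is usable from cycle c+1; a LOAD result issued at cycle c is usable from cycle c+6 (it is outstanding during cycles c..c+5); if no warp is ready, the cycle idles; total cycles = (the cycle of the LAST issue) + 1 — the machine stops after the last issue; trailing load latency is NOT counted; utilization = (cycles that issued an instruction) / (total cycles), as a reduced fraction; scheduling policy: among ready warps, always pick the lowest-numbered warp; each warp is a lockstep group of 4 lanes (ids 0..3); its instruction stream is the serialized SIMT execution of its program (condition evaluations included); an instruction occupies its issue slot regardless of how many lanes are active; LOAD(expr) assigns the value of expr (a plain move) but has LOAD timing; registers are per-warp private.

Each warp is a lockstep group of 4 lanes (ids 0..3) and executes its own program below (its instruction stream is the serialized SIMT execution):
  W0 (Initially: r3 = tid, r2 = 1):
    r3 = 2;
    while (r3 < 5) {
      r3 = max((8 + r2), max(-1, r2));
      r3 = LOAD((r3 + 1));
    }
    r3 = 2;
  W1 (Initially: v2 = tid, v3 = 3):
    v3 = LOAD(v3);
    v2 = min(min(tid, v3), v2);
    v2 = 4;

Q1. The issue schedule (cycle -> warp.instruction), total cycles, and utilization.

cycle 0: W0.I0
cycle 1: W0.I1
cycle 2: W0.I2
cycle 3: W0.I3
cycle 4: W1.I0
cycle 5: idle
cycle 6: idle
cycle 7: idle
cycle 8: idle
cycle 9: W0.I4
cycle 10: W0.I5
cycle 11: W1.I1
cycle 12: W1.I2

Answer: 13 cycles, utilization 9/13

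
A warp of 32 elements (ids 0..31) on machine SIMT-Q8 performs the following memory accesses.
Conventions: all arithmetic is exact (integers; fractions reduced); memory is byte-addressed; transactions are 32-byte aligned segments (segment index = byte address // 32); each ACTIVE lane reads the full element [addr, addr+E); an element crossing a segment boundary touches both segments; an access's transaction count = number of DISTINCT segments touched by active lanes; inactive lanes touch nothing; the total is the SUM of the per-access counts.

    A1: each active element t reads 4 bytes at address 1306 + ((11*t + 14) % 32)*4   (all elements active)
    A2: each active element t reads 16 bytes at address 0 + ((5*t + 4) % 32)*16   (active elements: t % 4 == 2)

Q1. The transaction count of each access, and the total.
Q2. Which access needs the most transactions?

A1: 5 transactions
A2: 8 transactions

Answer: 5,8; total 13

Answer: A2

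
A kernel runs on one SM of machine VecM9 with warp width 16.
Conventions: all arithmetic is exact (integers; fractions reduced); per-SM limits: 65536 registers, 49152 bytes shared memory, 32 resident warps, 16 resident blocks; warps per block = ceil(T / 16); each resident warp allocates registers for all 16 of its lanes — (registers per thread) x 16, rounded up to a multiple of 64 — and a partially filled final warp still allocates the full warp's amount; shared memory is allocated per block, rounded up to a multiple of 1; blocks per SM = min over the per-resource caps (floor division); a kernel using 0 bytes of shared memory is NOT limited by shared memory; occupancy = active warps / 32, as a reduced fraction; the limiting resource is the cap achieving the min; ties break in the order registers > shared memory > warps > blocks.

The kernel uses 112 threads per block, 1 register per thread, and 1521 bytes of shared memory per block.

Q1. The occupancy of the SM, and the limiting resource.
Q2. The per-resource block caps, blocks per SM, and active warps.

Answer: occupancy 7/8, limited by warps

registers: 146 blocks
shared memory: 32 blocks
warps: 4 blocks
blocks: 16 blocks

Answer: 4 blocks, 28 active warps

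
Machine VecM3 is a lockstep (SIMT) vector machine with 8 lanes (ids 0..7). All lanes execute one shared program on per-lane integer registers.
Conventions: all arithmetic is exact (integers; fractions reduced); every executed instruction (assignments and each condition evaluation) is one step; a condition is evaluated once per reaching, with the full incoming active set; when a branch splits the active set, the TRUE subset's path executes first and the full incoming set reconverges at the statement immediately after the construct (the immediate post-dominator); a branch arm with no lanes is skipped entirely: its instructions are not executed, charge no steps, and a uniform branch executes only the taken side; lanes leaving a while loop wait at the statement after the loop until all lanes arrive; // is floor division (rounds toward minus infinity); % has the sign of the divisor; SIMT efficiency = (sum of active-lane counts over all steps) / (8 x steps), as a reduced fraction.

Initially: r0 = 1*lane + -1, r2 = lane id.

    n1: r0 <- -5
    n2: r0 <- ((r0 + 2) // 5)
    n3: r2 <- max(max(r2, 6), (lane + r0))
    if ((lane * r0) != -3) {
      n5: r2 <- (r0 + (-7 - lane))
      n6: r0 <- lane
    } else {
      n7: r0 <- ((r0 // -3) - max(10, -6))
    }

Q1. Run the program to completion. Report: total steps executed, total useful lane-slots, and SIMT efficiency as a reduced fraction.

Answer: 7 steps, 47 useful, 47/56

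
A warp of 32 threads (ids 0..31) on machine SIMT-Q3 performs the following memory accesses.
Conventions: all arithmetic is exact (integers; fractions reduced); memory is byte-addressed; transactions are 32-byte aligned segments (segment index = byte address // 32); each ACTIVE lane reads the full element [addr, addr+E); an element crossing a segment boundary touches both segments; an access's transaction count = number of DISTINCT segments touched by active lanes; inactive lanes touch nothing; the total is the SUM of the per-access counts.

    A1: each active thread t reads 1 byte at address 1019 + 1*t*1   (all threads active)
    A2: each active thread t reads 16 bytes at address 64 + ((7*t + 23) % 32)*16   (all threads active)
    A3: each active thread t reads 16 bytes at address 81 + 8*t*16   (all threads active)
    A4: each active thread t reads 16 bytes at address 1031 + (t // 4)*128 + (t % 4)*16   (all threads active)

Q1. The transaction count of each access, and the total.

A1: 2 transactions
A2: 16 transactions
A3: 64 transactions
A4: 24 transactions

Answer: 2,16,64,24; total 106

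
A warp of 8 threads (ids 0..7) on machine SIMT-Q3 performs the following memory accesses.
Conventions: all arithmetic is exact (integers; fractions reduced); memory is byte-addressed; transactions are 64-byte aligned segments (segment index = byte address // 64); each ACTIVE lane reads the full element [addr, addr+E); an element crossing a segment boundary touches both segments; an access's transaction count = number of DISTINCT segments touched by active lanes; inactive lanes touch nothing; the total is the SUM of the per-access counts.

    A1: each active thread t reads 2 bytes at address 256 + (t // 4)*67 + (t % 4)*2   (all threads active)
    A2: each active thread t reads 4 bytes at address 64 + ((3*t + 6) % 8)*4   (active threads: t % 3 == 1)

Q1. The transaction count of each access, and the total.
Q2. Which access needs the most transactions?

A1: 2 transactions
A2: 1 transaction

Answer: 2,1; total 3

Answer: A1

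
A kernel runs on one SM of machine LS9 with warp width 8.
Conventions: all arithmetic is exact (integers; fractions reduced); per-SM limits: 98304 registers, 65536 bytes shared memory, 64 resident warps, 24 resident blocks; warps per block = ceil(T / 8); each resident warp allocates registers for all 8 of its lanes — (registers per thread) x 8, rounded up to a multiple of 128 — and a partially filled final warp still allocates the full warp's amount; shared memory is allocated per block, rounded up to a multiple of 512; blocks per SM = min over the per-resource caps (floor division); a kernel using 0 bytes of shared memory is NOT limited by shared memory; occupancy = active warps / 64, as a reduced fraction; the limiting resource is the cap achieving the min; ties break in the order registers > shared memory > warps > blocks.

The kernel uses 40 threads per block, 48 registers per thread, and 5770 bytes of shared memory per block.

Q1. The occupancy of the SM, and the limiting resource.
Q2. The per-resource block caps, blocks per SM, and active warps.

Answer: occupancy 25/32, limited by shared memory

registers: 51 blocks
shared memory: 10 blocks
warps: 12 blocks
blocks: 24 blocks

Answer: 10 blocks, 50 active warps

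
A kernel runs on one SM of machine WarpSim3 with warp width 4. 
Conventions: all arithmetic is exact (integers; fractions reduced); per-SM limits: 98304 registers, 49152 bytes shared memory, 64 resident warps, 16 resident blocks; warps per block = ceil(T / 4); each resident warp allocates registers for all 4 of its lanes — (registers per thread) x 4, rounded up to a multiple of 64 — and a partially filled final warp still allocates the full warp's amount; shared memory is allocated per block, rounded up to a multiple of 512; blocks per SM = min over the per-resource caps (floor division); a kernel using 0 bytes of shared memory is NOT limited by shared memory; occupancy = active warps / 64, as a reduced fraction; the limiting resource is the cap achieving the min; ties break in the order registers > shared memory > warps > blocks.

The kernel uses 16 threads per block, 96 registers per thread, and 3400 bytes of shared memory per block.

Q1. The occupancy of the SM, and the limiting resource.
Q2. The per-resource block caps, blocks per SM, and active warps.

Answer: occupancy 13/16, limited by shared memory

registers: 64 blocks
shared memory: 13 blocks
warps: 16 blocks
blocks: 16 blocks

Answer: 13 blocks, 52 active warps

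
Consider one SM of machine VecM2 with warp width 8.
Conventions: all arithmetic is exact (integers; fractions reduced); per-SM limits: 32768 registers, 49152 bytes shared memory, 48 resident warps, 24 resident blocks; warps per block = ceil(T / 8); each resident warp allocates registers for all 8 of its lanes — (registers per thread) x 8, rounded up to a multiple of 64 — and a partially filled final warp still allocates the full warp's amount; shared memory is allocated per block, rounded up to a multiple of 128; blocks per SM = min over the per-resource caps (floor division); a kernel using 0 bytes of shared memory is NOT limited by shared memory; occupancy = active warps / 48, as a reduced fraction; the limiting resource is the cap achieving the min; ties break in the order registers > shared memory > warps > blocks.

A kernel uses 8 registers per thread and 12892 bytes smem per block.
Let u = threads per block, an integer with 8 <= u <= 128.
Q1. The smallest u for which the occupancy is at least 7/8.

Answer: u = 105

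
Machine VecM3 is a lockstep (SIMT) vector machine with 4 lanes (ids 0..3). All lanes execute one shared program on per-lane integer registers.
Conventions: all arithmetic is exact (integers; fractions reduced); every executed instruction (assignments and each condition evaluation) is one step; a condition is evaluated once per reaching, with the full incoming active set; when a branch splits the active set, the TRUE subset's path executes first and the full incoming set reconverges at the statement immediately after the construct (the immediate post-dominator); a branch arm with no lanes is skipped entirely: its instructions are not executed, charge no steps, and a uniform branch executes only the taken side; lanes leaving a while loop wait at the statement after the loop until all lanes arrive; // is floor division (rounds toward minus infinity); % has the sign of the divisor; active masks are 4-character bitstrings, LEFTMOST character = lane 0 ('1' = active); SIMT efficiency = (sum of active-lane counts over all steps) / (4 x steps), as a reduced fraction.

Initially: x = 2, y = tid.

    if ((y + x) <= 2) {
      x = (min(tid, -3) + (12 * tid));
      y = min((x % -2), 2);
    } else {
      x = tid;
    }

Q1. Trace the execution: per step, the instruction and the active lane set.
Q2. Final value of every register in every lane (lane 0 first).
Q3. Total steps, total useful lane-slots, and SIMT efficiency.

step 0: eval ((y + x) <= 2)          1111
step 1: x <- (min(tid, -3) + (12 * tid)) 1000
step 2: y <- min((x % -2), 2)        1000
step 3: x <- tid                     0111

Answer: 4 steps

x: -3,1,2,3
y: -1,1,2,3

steps = 4; useful = 9; efficiency = 9/16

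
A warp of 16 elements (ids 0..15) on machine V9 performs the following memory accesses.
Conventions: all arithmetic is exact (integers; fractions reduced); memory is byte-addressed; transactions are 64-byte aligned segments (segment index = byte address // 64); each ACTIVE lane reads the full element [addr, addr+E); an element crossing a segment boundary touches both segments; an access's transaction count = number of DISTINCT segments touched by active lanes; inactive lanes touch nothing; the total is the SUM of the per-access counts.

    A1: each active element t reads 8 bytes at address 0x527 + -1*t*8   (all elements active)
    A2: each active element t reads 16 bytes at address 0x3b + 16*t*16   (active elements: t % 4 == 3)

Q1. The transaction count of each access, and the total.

A1: 3 transactions
A2: 8 transactions

Answer: 3,8; total 11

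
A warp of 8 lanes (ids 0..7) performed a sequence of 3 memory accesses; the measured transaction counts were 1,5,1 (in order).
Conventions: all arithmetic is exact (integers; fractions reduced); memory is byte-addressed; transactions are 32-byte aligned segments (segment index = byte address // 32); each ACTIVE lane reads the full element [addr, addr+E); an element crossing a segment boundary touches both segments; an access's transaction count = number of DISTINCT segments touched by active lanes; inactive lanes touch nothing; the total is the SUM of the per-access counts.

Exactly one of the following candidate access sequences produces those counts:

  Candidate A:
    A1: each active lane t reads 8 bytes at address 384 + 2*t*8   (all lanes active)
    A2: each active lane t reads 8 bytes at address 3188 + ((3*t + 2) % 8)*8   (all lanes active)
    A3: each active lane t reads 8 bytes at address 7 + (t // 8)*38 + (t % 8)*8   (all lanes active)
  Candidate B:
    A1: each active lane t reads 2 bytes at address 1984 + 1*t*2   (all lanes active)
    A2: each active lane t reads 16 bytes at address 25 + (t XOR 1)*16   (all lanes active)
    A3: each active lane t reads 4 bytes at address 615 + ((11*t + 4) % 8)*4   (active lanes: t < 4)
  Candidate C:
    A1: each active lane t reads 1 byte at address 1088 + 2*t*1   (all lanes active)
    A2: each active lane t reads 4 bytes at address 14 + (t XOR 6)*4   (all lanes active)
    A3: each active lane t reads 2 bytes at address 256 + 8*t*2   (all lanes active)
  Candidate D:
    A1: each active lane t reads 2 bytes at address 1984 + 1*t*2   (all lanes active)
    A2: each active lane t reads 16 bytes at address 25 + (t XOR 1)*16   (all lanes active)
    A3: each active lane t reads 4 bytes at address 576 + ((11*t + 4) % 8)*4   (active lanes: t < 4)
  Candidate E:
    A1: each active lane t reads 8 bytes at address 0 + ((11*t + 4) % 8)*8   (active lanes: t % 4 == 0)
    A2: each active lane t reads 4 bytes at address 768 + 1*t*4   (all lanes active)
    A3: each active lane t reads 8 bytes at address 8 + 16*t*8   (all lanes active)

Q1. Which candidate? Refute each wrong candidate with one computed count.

A: A1 gives 4 transactions, not 1
B: A3 gives 2 transactions, not 1
C: A2 gives 2 transactions, not 5
E: A1 gives 2 transactions, not 1
D: all counts match (1,5,1)

Answer: D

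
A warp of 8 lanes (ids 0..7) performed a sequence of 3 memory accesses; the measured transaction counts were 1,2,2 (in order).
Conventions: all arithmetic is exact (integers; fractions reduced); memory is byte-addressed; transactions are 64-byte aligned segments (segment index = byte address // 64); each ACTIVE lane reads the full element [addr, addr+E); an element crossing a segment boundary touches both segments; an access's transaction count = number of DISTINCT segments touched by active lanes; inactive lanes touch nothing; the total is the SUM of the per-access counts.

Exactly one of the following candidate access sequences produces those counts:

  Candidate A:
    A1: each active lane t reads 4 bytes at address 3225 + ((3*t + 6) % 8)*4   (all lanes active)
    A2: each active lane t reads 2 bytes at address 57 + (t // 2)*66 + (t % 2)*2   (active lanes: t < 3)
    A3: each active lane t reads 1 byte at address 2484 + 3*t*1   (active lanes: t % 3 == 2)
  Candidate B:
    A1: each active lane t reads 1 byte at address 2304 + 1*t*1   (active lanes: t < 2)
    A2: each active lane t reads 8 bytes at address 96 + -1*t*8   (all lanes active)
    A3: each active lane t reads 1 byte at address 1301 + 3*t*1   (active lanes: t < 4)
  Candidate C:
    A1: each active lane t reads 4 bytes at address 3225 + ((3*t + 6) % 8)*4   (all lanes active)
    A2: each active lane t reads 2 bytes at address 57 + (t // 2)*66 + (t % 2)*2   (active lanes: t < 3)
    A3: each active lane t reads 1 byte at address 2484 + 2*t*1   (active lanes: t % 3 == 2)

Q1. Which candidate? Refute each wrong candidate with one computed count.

B: A3 gives 1 transaction, not 2
C: A3 gives 1 transaction, not 2
A: all counts match (1,2,2)

Answer: A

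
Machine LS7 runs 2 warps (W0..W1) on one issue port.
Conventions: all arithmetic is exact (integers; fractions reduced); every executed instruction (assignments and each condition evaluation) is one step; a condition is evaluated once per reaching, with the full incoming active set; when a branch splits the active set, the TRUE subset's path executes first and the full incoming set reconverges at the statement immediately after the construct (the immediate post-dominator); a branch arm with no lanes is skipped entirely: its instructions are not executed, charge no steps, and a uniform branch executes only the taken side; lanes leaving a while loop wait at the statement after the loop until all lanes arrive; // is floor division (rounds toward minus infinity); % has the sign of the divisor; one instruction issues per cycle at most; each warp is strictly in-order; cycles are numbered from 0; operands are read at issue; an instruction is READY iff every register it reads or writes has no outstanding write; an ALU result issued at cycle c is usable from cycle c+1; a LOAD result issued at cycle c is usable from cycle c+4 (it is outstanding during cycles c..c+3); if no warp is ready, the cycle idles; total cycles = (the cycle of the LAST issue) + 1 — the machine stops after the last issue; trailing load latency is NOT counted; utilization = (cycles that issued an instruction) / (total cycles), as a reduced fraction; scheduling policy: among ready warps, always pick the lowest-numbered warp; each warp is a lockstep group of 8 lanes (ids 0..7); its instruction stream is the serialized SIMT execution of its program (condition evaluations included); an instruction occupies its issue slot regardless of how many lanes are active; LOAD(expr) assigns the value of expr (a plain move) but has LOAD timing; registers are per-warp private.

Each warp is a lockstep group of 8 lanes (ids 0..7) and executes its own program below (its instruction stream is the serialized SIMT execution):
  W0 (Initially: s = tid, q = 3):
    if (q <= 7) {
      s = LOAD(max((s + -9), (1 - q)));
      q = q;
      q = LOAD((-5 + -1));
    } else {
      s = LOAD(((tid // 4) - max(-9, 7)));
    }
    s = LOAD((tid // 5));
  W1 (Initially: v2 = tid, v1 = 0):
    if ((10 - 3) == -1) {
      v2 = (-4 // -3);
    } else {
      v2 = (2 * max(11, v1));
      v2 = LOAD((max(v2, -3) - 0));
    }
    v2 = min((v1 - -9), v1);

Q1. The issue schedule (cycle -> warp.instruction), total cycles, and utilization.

cycle 0: W0.I0
cycle 1: W0.I1
cycle 2: W0.I2
cycle 3: W0.I3
cycle 4: W1.I0
cycle 5: W0.I4
cycle 6: W1.I1
cycle 7: W1.I2
cycle 8: idle
cycle 9: idle
cycle 10: idle
cycle 11: W1.I3

Answer: 12 cycles, utilization 3/4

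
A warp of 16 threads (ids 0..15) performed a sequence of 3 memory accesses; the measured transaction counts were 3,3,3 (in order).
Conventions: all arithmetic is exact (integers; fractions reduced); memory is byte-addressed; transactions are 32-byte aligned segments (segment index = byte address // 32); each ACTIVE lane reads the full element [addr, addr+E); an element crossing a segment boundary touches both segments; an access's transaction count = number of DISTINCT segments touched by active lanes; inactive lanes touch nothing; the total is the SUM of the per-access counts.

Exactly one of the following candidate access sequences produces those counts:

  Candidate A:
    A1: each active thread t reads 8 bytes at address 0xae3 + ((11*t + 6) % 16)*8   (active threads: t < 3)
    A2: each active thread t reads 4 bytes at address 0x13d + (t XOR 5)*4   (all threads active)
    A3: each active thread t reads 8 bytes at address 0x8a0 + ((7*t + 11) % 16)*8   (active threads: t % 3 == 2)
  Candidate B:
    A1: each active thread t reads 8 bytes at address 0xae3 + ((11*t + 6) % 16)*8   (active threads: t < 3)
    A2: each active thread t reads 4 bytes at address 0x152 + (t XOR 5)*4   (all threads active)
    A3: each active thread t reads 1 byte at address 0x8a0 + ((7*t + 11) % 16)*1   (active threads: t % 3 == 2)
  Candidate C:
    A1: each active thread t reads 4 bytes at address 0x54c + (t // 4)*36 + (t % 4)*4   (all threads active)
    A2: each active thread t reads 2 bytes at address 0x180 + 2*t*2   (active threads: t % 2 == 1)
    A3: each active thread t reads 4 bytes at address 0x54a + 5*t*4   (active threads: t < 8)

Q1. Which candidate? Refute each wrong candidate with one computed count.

B: A3 gives 1 transaction, not 3
C: A1 gives 5 transactions, not 3
A: all counts match (3,3,3)

Answer: A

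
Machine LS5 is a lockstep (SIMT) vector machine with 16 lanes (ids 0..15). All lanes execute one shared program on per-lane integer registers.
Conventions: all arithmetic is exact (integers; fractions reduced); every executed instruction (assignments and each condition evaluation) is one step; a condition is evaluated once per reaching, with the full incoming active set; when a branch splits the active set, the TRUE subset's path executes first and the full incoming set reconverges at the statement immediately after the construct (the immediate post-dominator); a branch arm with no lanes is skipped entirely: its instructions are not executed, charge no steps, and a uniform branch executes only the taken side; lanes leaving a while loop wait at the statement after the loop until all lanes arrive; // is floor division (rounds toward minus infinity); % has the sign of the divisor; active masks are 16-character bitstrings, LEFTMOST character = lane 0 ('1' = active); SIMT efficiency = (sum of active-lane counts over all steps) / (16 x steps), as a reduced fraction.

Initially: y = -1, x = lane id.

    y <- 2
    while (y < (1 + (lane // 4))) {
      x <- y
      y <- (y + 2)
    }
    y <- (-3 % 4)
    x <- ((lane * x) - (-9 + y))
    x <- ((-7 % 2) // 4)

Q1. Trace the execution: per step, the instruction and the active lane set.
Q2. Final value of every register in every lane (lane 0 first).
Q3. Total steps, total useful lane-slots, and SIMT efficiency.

step 0: y <- 2                       1111111111111111
step 1: eval (y < (1 + (lane // 4))) 1111111111111111
step 2: x <- y                       0000000011111111
step 3: y <- (y + 2)                 0000000011111111
step 4: eval (y < (1 + (lane // 4))) 0000000011111111
step 5: y <- (-3 % 4)                1111111111111111
step 6: x <- ((lane * x) - (-9 + y)) 1111111111111111
step 7: x <- ((-7 % 2) // 4)         1111111111111111

Answer: 8 steps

y: 1,1,1,1,1,1,1,1,1,1,1,1,1,1,1,1
x: 0,0,0,0,0,0,0,0,0,0,0,0,0,0,0,0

steps = 8; useful = 104; efficiency = 104/128 = 13/16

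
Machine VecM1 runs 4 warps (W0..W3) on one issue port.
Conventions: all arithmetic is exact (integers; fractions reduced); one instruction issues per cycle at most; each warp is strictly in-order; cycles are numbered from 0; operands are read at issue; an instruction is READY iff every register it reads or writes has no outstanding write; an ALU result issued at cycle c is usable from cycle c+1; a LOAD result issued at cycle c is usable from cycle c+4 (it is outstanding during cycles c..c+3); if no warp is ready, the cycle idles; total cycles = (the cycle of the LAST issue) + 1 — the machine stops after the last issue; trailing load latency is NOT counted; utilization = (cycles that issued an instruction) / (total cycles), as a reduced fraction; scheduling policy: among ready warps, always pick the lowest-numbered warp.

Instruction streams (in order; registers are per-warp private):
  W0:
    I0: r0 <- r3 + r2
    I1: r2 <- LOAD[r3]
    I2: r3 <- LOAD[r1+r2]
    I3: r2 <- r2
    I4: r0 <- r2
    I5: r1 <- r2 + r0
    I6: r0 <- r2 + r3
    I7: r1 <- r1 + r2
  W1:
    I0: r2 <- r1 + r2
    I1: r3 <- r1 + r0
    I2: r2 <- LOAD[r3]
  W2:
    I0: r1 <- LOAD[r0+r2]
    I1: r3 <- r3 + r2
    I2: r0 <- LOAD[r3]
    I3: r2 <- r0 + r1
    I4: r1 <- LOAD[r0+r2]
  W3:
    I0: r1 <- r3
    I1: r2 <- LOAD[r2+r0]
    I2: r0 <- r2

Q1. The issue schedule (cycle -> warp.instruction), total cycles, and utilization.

cycle 0: W0.I0
cycle 1: W0.I1
cycle 2: W1.I0
cycle 3: W1.I1
cycle 4: W1.I2
cycle 5: W0.I2
cycle 6: W0.I3
cycle 7: W0.I4
cycle 8: W0.I5
cycle 9: W0.I6
cycle 10: W0.I7
cycle 11: W2.I0
cycle 12: W2.I1
cycle 13: W2.I2
cycle 14: W3.I0
cycle 15: W3.I1
cycle 16: idle
cycle 17: W2.I3
cycle 18: W2.I4
cycle 19: W3.I2

Answer: 20 cycles, utilization 19/20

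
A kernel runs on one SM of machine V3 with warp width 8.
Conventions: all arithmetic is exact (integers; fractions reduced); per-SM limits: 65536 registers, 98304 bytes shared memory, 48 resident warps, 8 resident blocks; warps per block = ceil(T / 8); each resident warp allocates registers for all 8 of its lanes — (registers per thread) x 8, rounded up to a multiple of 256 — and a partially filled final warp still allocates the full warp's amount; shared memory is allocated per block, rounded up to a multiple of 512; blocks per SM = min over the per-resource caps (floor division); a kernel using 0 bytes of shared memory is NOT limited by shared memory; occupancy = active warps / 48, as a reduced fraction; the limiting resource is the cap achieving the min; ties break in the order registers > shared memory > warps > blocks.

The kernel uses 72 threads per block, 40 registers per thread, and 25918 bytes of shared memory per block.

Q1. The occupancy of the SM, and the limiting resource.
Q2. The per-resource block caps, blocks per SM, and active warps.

Answer: occupancy 9/16, limited by shared memory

registers: 14 blocks
shared memory: 3 blocks
warps: 5 blocks
blocks: 8 blocks

Answer: 3 blocks, 27 active warps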